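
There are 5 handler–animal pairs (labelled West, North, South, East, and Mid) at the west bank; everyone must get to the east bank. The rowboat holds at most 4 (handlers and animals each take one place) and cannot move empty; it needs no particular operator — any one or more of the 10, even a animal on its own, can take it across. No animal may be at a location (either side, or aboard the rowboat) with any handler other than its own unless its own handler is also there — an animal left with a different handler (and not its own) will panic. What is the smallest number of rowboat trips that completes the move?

7

Counting alone: each trip to the east bank takes at most 4 across and each return brings at least 1 back, so after t trips out (and t−1 returns) at most 4t − (t−1) of the 10 are across; that first reaches 10 at t = 3, so at least 5 crossings are needed.
The safety rule pushes this higher. Following every safe sequence of crossings, the most of the 10 that can be at the east bank as the rowboat arrives there on crossing 5 is 9 — never all 10.
So no plan with fewer than 7 crossings exists, and this one achieves 7:
1. animal West and handler West cross → the east bank.
2. handler West crosses ← the west bank.
3. animal East, animal Mid, animal North, and animal South cross → the east bank.
4. animal West crosses ← the west bank.
5. handler East, handler Mid, handler North, and handler South cross → the east bank.
6. animal North and handler North cross ← the west bank.
7. animal North, animal West, handler North, and handler West cross → the east bank.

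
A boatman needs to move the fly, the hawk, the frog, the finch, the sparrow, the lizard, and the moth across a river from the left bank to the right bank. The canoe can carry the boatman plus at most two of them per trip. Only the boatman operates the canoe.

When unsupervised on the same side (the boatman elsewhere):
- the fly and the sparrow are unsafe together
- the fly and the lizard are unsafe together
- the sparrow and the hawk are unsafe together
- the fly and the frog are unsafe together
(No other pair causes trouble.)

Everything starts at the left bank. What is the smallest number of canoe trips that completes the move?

7

Counting alone: the boatman can take at most 2 across per trip to the right bank, so moving all 7 needs at least 4 loaded trips out, with a return between consecutive ones — at least 7 crossings.
The plan below uses exactly 7 crossings, so it is optimal:
1. Boatman goes to the right bank with the fly and the hawk.  [the left bank: the finch, the frog, the lizard, the moth, the sparrow | the right bank: the fly, the hawk]
2. Boatman goes back to the left bank alone.  [the left bank: the finch, the frog, the lizard, the moth, the sparrow | the right bank: the fly, the hawk]
3. Boatman goes to the right bank with the finch and the moth.  [the left bank: the frog, the lizard, the sparrow | the right bank: the finch, the fly, the hawk, the moth]
4. Boatman goes back to the left bank alone.  [the left bank: the frog, the lizard, the sparrow | the right bank: the finch, the fly, the hawk, the moth]
5. Boatman goes to the right bank with the frog and the lizard.  [the left bank: the sparrow | the right bank: the finch, the fly, the frog, the hawk, the lizard, the moth]
6. Boatman goes back to the left bank with the fly.  [the left bank: the fly, the sparrow | the right bank: the finch, the frog, the hawk, the lizard, the moth]
7. Boatman goes to the right bank with the fly and the sparrow.  [the left bank: — | the right bank: the finch, the fly, the frog, the hawk, the lizard, the moth, the sparrow]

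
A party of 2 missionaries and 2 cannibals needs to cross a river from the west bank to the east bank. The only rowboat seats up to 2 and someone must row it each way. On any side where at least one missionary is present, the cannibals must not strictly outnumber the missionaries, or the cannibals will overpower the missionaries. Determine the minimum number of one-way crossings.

Counting alone: each trip to the east bank takes at most 2 across and each return brings at least 1 back, so after t trips out (and t−1 returns) at most 2t − (t−1) of the 4 are across; that first reaches 4 at t = 3, so at least 5 crossings are needed.
The plan below uses exactly 5 crossings, so it is optimal:
1. 2 cannibals → the east bank.  (the west bank: 2M 0C; the east bank: 0M 2C)
2. 1 cannibal ← the west bank.  (the west bank: 2M 1C; the east bank: 0M 1C)
3. 2 missionaries → the east bank.  (the west bank: 0M 1C; the east bank: 2M 1C)
4. 1 cannibal ← the west bank.  (the west bank: 0M 2C; the east bank: 2M 0C)
5. 2 cannibals → the east bank.  (the west bank: 0M 0C; the east bank: 2M 2C)

5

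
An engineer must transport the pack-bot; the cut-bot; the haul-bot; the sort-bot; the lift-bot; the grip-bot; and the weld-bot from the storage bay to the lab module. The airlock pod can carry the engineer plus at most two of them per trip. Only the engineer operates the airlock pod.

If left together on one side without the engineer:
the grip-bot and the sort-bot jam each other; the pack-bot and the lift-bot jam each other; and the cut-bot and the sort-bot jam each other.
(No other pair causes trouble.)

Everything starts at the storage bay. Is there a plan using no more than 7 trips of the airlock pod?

Yes — this plan uses 7 crossings (≤ 7):
1. Engineer goes to the lab module with the pack-bot and the sort-bot.
2. Engineer goes back to the storage bay alone.
3. Engineer goes to the lab module with the cut-bot and the haul-bot.
4. Engineer goes back to the storage bay with the sort-bot.
5. Engineer goes to the lab module with the grip-bot and the weld-bot.
6. Engineer goes back to the storage bay alone.
7. Engineer goes to the lab module with the lift-bot and the sort-bot.

Yes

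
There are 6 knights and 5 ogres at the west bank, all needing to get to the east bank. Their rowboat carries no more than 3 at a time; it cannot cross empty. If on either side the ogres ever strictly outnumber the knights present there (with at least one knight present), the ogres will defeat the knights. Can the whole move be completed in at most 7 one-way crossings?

No

Counting alone: each trip to the east bank takes at most 3 across and each return brings at least 1 back, so after t trips out (and t−1 returns) at most 3t − (t−1) of the 11 are across; that first reaches 11 at t = 5, so at least 9 crossings are needed.
Since 7 < 9, 7 crossings cannot be enough. (The shortest complete plan in fact takes 9:)
1. 3 ogres → the east bank.  (the west bank: 6K 2O; the east bank: 0K 3O)
2. 1 ogre ← the west bank.  (the west bank: 6K 3O; the east bank: 0K 2O)
3. 3 knights → the east bank.  (the west bank: 3K 3O; the east bank: 3K 2O)
4. 1 knight ← the west bank.  (the west bank: 4K 3O; the east bank: 2K 2O)
5. 2 knights and 1 ogre → the east bank.  (the west bank: 2K 2O; the east bank: 4K 3O)
6. 1 knight ← the west bank.  (the west bank: 3K 2O; the east bank: 3K 3O)
7. 2 knights and 1 ogre → the east bank.  (the west bank: 1K 1O; the east bank: 5K 4O)
8. 1 knight ← the west bank.  (the west bank: 2K 1O; the east bank: 4K 4O)
9. 2 knights and 1 ogre → the east bank.  (the west bank: 0K 0O; the east bank: 6K 5O)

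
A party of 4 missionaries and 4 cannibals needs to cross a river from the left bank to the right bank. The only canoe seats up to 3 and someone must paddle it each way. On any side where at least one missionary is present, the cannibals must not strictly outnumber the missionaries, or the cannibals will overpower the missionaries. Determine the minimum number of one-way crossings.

Counting alone: each trip to the right bank takes at most 3 across and each return brings at least 1 back, so after t trips out (and t−1 returns) at most 3t − (t−1) of the 8 are across; that first reaches 8 at t = 4, so at least 7 crossings are needed.
The safety rule pushes this higher. Following every safe sequence of crossings, the most of the 8 that can be at the right bank as the canoe arrives there on crossing 7 is 7 — never all 8.
So no plan with fewer than 9 crossings exists, and this one achieves 9:
1. 2 cannibals → the right bank.  (the left bank: 4M 2C; the right bank: 0M 2C)
2. 1 cannibal ← the left bank.  (the left bank: 4M 3C; the right bank: 0M 1C)
3. 3 cannibals → the right bank.  (the left bank: 4M 0C; the right bank: 0M 4C)
4. 1 cannibal ← the left bank.  (the left bank: 4M 1C; the right bank: 0M 3C)
5. 3 missionaries → the right bank.  (the left bank: 1M 1C; the right bank: 3M 3C)
6. 1 missionary and 1 cannibal ← the left bank.  (the left bank: 2M 2C; the right bank: 2M 2C)
7. 2 missionaries → the right bank.  (the left bank: 0M 2C; the right bank: 4M 2C)
8. 1 cannibal ← the left bank.  (the left bank: 0M 3C; the right bank: 4M 1C)
9. 3 cannibals → the right bank.  (the left bank: 0M 0C; the right bank: 4M 4C)

9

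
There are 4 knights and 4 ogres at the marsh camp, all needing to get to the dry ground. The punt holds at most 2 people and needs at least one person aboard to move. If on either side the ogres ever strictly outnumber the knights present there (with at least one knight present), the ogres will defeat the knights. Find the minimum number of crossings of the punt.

Following every safe sequence of crossings from the start, the most of the 8 that can be at the dry ground as the punt arrives there on crossings 1, 3, 5 is 2, 3, 4 respectively; the best ever achieved is 4 of 8.
From crossing 7 on, no configuration arises that was not already reachable earlier: only 11 distinct safe configurations (who is on which side, and where the punt is) can ever be reached, none of them has everyone across, and every continuation just revisits them. They are: 0 knights + 0 ogres across (punt back at the start); 0 knights + 1 ogre across (punt there); 0 knights + 1 ogre across (punt back at the start); 0 knights + 2 ogres across (punt there); 0 knights + 2 ogres across (punt back at the start); 0 knights + 3 ogres across (punt there); 0 knights + 3 ogres across (punt back at the start); 0 knights + 4 ogres across (punt there); 1 knight + 1 ogre across (punt there); 1 knight + 1 ogre across (punt back at the start); 2 knights + 2 ogres across (punt there). So no valid plan exists.

impossible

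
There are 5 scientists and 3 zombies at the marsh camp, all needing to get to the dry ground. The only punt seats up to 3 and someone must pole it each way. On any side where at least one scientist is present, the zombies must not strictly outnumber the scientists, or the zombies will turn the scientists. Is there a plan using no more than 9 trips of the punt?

Yes

Yes — this plan uses 7 crossings (≤ 9):
1. 2 zombies → the dry ground.  (the marsh camp: 5S 1Z; the dry ground: 0S 2Z)
2. 1 zombie ← the marsh camp.  (the marsh camp: 5S 2Z; the dry ground: 0S 1Z)
3. 2 scientists and 1 zombie → the dry ground.  (the marsh camp: 3S 1Z; the dry ground: 2S 2Z)
4. 1 zombie ← the marsh camp.  (the marsh camp: 3S 2Z; the dry ground: 2S 1Z)
5. 1 scientist and 2 zombies → the dry ground.  (the marsh camp: 2S 0Z; the dry ground: 3S 3Z)
6. 1 zombie ← the marsh camp.  (the marsh camp: 2S 1Z; the dry ground: 3S 2Z)
7. 2 scientists and 1 zombie → the dry ground.  (the marsh camp: 0S 0Z; the dry ground: 5S 3Z)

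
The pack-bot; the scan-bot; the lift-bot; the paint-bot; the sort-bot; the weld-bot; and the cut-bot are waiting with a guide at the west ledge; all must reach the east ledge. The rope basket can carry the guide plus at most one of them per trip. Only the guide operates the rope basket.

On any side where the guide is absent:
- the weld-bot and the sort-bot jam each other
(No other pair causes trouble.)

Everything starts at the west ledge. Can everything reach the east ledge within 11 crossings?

Counting alone: the guide can take at most 1 across per trip to the east ledge, so moving all 7 needs at least 7 loaded trips out, with a return between consecutive ones — at least 13 crossings.
Since 11 < 13, 11 crossings cannot be enough. (The shortest complete plan in fact takes 13:)
1. Guide goes to the east ledge with the sort-bot.  [the west ledge: the cut-bot, the lift-bot, the pack-bot, the paint-bot, the scan-bot, the weld-bot | the east ledge: the sort-bot]
2. Guide goes back to the west ledge alone.  [the west ledge: the cut-bot, the lift-bot, the pack-bot, the paint-bot, the scan-bot, the weld-bot | the east ledge: the sort-bot]
3. Guide goes to the east ledge with the pack-bot.  [the west ledge: the cut-bot, the lift-bot, the paint-bot, the scan-bot, the weld-bot | the east ledge: the pack-bot, the sort-bot]
4. Guide goes back to the west ledge alone.  [the west ledge: the cut-bot, the lift-bot, the paint-bot, the scan-bot, the weld-bot | the east ledge: the pack-bot, the sort-bot]
5. Guide goes to the east ledge with the scan-bot.  [the west ledge: the cut-bot, the lift-bot, the paint-bot, the weld-bot | the east ledge: the pack-bot, the scan-bot, the sort-bot]
6. Guide goes back to the west ledge alone.  [the west ledge: the cut-bot, the lift-bot, the paint-bot, the weld-bot | the east ledge: the pack-bot, the scan-bot, the sort-bot]
7. Guide goes to the east ledge with the lift-bot.  [the west ledge: the cut-bot, the paint-bot, the weld-bot | the east ledge: the lift-bot, the pack-bot, the scan-bot, the sort-bot]
8. Guide goes back to the west ledge alone.  [the west ledge: the cut-bot, the paint-bot, the weld-bot | the east ledge: the lift-bot, the pack-bot, the scan-bot, the sort-bot]
9. Guide goes to the east ledge with the paint-bot.  [the west ledge: the cut-bot, the weld-bot | the east ledge: the lift-bot, the pack-bot, the paint-bot, the scan-bot, the sort-bot]
10. Guide goes back to the west ledge alone.  [the west ledge: the cut-bot, the weld-bot | the east ledge: the lift-bot, the pack-bot, the paint-bot, the scan-bot, the sort-bot]
11. Guide goes to the east ledge with the cut-bot.  [the west ledge: the weld-bot | the east ledge: the cut-bot, the lift-bot, the pack-bot, the paint-bot, the scan-bot, the sort-bot]
12. Guide goes back to the west ledge alone.  [the west ledge: the weld-bot | the east ledge: the cut-bot, the lift-bot, the pack-bot, the paint-bot, the scan-bot, the sort-bot]
13. Guide goes to the east ledge with the weld-bot.  [the west ledge: — | the east ledge: the cut-bot, the lift-bot, the pack-bot, the paint-bot, the scan-bot, the sort-bot, the weld-bot]

No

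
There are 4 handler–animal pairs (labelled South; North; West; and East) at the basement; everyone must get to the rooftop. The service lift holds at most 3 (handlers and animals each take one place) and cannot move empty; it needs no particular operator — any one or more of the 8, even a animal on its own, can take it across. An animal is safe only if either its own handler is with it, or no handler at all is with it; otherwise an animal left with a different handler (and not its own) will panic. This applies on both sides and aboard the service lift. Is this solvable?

1. animal South and handler South cross → the rooftop.
2. handler South crosses ← the basement.
3. animal North, handler North, and handler South cross → the rooftop.
4. animal South and handler South cross ← the basement.
5. handler East, handler South, and handler West cross → the rooftop.
6. animal North crosses ← the basement.
7. animal North and animal South cross → the rooftop.
8. animal South crosses ← the basement.
9. animal East, animal South, and animal West cross → the rooftop.

Yes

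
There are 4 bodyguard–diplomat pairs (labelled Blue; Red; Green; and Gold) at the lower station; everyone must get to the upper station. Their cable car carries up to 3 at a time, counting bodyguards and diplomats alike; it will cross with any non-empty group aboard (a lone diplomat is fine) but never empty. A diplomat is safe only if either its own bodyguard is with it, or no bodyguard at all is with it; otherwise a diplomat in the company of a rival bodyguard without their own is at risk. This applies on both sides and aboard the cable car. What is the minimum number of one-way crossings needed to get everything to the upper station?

9

Counting alone: each trip to the upper station takes at most 3 across and each return brings at least 1 back, so after t trips out (and t−1 returns) at most 3t − (t−1) of the 8 are across; that first reaches 8 at t = 4, so at least 7 crossings are needed.
The safety rule pushes this higher. Following every safe sequence of crossings, the most of the 8 that can be at the upper station as the cable car arrives there on crossing 7 is 7 — never all 8.
So no plan with fewer than 9 crossings exists, and this one achieves 9:
1. bodyguard Blue and diplomat Blue cross → the upper station.
2. bodyguard Blue crosses ← the lower station.
3. bodyguard Blue, bodyguard Red, and diplomat Red cross → the upper station.
4. bodyguard Blue and diplomat Blue cross ← the lower station.
5. bodyguard Blue, bodyguard Gold, and bodyguard Green cross → the upper station.
6. diplomat Red crosses ← the lower station.
7. diplomat Blue and diplomat Red cross → the upper station.
8. diplomat Blue crosses ← the lower station.
9. diplomat Blue, diplomat Gold, and diplomat Green cross → the upper station.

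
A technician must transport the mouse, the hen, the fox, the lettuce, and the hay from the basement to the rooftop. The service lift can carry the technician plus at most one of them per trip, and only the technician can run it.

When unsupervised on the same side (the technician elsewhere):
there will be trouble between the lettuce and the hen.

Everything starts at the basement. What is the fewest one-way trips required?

Counting alone: the technician can take at most 1 across per trip to the rooftop, so moving all 5 needs at least 5 loaded trips out, with a return between consecutive ones — at least 9 crossings.
The plan below uses exactly 9 crossings, so it is optimal:
1. Technician goes to the rooftop with the hen.  [the basement: the fox, the hay, the lettuce, the mouse | the rooftop: the hen]
2. Technician goes back to the basement alone.  [the basement: the fox, the hay, the lettuce, the mouse | the rooftop: the hen]
3. Technician goes to the rooftop with the mouse.  [the basement: the fox, the hay, the lettuce | the rooftop: the hen, the mouse]
4. Technician goes back to the basement alone.  [the basement: the fox, the hay, the lettuce | the rooftop: the hen, the mouse]
5. Technician goes to the rooftop with the fox.  [the basement: the hay, the lettuce | the rooftop: the fox, the hen, the mouse]
6. Technician goes back to the basement alone.  [the basement: the hay, the lettuce | the rooftop: the fox, the hen, the mouse]
7. Technician goes to the rooftop with the hay.  [the basement: the lettuce | the rooftop: the fox, the hay, the hen, the mouse]
8. Technician goes back to the basement alone.  [the basement: the lettuce | the rooftop: the fox, the hay, the hen, the mouse]
9. Technician goes to the rooftop with the lettuce.  [the basement: — | the rooftop: the fox, the hay, the hen, the lettuce, the mouse]

9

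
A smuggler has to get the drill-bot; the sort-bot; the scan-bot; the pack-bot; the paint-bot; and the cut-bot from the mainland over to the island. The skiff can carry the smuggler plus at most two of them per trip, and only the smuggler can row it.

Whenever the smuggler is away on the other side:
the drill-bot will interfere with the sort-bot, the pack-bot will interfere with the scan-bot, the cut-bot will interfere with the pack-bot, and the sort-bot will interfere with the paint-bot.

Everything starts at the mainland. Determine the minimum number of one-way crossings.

7

Counting alone: the smuggler can take at most 2 across per trip to the island, so moving all 6 needs at least 3 loaded trips out, with a return between consecutive ones — at least 5 crossings.
The safety rule pushes this higher. Following every safe sequence of crossings, the most of the 6 that can be at the island as the skiff arrives there on crossing 5 is 5 — never all 6.
So no plan with fewer than 7 crossings exists, and this one achieves 7:
1. Smuggler goes to the island with the pack-bot and the sort-bot.  [the mainland: the cut-bot, the drill-bot, the paint-bot, the scan-bot | the island: the pack-bot, the sort-bot]
2. Smuggler goes back to the mainland alone.  [the mainland: the cut-bot, the drill-bot, the paint-bot, the scan-bot | the island: the pack-bot, the sort-bot]
3. Smuggler goes to the island with the drill-bot and the scan-bot.  [the mainland: the cut-bot, the paint-bot | the island: the drill-bot, the pack-bot, the scan-bot, the sort-bot]
4. Smuggler goes back to the mainland with the pack-bot and the sort-bot.  [the mainland: the cut-bot, the pack-bot, the paint-bot, the sort-bot | the island: the drill-bot, the scan-bot]
5. Smuggler goes to the island with the cut-bot and the paint-bot.  [the mainland: the pack-bot, the sort-bot | the island: the cut-bot, the drill-bot, the paint-bot, the scan-bot]
6. Smuggler goes back to the mainland alone.  [the mainland: the pack-bot, the sort-bot | the island: the cut-bot, the drill-bot, the paint-bot, the scan-bot]
7. Smuggler goes to the island with the pack-bot and the sort-bot.  [the mainland: — | the island: the cut-bot, the drill-bot, the pack-bot, the paint-bot, the scan-bot, the sort-bot]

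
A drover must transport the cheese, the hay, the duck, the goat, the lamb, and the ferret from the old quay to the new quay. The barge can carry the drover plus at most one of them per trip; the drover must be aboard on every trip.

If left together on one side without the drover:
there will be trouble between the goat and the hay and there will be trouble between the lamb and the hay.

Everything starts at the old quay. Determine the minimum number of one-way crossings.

13

Counting alone: the drover can take at most 1 across per trip to the new quay, so moving all 6 needs at least 6 loaded trips out, with a return between consecutive ones — at least 11 crossings.
The safety rule pushes this higher. Following every safe sequence of crossings, the most of the 6 that can be at the new quay as the barge arrives there on crossing 11 is 5 — never all 6.
So no plan with fewer than 13 crossings exists, and this one achieves 13:
1. Drover goes to the new quay with the hay.
2. Drover goes back to the old quay alone.
3. Drover goes to the new quay with the cheese.
4. Drover goes back to the old quay alone.
5. Drover goes to the new quay with the duck.
6. Drover goes back to the old quay alone.
7. Drover goes to the new quay with the goat.
8. Drover goes back to the old quay with the hay.
9. Drover goes to the new quay with the lamb.
10. Drover goes back to the old quay alone.
11. Drover goes to the new quay with the ferret.
12. Drover goes back to the old quay alone.
13. Drover goes to the new quay with the hay.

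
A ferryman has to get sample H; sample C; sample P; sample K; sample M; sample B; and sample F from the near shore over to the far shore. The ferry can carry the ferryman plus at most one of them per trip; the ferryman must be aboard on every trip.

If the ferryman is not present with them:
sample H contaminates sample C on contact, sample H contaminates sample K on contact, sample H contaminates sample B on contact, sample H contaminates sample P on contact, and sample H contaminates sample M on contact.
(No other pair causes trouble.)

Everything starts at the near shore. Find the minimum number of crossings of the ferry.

impossible

Following every safe sequence of crossings from the start, the most of the 7 that can be at the far shore as the ferry arrives there on crossings 1, 3, 5 is 1, 2, 3 respectively; the best ever achieved is 3 of 7.
From crossing 7 on, no configuration arises that was not already reachable earlier: only 26 distinct safe configurations (who is on which side, and where the ferry is) can ever be reached, none of them has everyone across, and every continuation just revisits them. So no valid plan exists.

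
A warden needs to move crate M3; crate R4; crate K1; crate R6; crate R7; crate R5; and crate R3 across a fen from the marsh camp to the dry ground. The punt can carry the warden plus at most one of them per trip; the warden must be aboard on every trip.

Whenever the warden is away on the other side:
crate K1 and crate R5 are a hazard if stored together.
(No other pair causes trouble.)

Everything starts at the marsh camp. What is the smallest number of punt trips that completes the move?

Counting alone: the warden can take at most 1 across per trip to the dry ground, so moving all 7 needs at least 7 loaded trips out, with a return between consecutive ones — at least 13 crossings.
The plan below uses exactly 13 crossings, so it is optimal:
1. Warden goes to the dry ground with crate K1.  [the marsh camp: crate M3, crate R3, crate R4, crate R5, crate R6, crate R7 | the dry ground: crate K1]
2. Warden goes back to the marsh camp alone.  [the marsh camp: crate M3, crate R3, crate R4, crate R5, crate R6, crate R7 | the dry ground: crate K1]
3. Warden goes to the dry ground with crate M3.  [the marsh camp: crate R3, crate R4, crate R5, crate R6, crate R7 | the dry ground: crate K1, crate M3]
4. Warden goes back to the marsh camp alone.  [the marsh camp: crate R3, crate R4, crate R5, crate R6, crate R7 | the dry ground: crate K1, crate M3]
5. Warden goes to the dry ground with crate R4.  [the marsh camp: crate R3, crate R5, crate R6, crate R7 | the dry ground: crate K1, crate M3, crate R4]
6. Warden goes back to the marsh camp alone.  [the marsh camp: crate R3, crate R5, crate R6, crate R7 | the dry ground: crate K1, crate M3, crate R4]
7. Warden goes to the dry ground with crate R6.  [the marsh camp: crate R3, crate R5, crate R7 | the dry ground: crate K1, crate M3, crate R4, crate R6]
8. Warden goes back to the marsh camp alone.  [the marsh camp: crate R3, crate R5, crate R7 | the dry ground: crate K1, crate M3, crate R4, crate R6]
9. Warden goes to the dry ground with crate R7.  [the marsh camp: crate R3, crate R5 | the dry ground: crate K1, crate M3, crate R4, crate R6, crate R7]
10. Warden goes back to the marsh camp alone.  [the marsh camp: crate R3, crate R5 | the dry ground: crate K1, crate M3, crate R4, crate R6, crate R7]
11. Warden goes to the dry ground with crate R3.  [the marsh camp: crate R5 | the dry ground: crate K1, crate M3, crate R3, crate R4, crate R6, crate R7]
12. Warden goes back to the marsh camp alone.  [the marsh camp: crate R5 | the dry ground: crate K1, crate M3, crate R3, crate R4, crate R6, crate R7]
13. Warden goes to the dry ground with crate R5.  [the marsh camp: — | the dry ground: crate K1, crate M3, crate R3, crate R4, crate R5, crate R6, crate R7]

13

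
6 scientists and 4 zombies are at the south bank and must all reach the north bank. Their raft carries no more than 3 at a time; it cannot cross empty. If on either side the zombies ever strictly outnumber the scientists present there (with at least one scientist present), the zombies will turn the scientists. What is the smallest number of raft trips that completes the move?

9

Counting alone: each trip to the north bank takes at most 3 across and each return brings at least 1 back, so after t trips out (and t−1 returns) at most 3t − (t−1) of the 10 are across; that first reaches 10 at t = 5, so at least 9 crossings are needed.
The plan below uses exactly 9 crossings, so it is optimal:
1. 2 zombies → the north bank.  (the south bank: 6S 2Z; the north bank: 0S 2Z)
2. 1 zombie ← the south bank.  (the south bank: 6S 3Z; the north bank: 0S 1Z)
3. 3 zombies → the north bank.  (the south bank: 6S 0Z; the north bank: 0S 4Z)
4. 1 zombie ← the south bank.  (the south bank: 6S 1Z; the north bank: 0S 3Z)
5. 3 scientists → the north bank.  (the south bank: 3S 1Z; the north bank: 3S 3Z)
6. 1 zombie ← the south bank.  (the south bank: 3S 2Z; the north bank: 3S 2Z)
7. 1 scientist and 2 zombies → the north bank.  (the south bank: 2S 0Z; the north bank: 4S 4Z)
8. 1 zombie ← the south bank.  (the south bank: 2S 1Z; the north bank: 4S 3Z)
9. 2 scientists and 1 zombie → the north bank.  (the south bank: 0S 0Z; the north bank: 6S 4Z)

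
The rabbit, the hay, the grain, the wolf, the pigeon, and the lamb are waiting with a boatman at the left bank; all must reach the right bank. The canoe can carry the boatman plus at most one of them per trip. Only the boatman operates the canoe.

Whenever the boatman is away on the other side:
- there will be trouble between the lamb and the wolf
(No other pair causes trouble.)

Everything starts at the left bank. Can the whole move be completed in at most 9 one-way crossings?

No

Counting alone: the boatman can take at most 1 across per trip to the right bank, so moving all 6 needs at least 6 loaded trips out, with a return between consecutive ones — at least 11 crossings.
Since 9 < 11, 9 crossings cannot be enough. (The shortest complete plan in fact takes 11:)
1. Boatman goes to the right bank with the wolf.
2. Boatman goes back to the left bank alone.
3. Boatman goes to the right bank with the rabbit.
4. Boatman goes back to the left bank alone.
5. Boatman goes to the right bank with the hay.
6. Boatman goes back to the left bank alone.
7. Boatman goes to the right bank with the grain.
8. Boatman goes back to the left bank alone.
9. Boatman goes to the right bank with the pigeon.
10. Boatman goes back to the left bank alone.
11. Boatman goes to the right bank with the lamb.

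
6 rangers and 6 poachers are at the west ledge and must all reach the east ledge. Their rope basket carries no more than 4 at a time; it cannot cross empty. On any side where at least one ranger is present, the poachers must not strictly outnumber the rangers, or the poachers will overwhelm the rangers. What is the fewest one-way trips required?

Counting alone: each trip to the east ledge takes at most 4 across and each return brings at least 1 back, so after t trips out (and t−1 returns) at most 4t − (t−1) of the 12 are across; that first reaches 12 at t = 4, so at least 7 crossings are needed.
The safety rule pushes this higher. Following every safe sequence of crossings, the most of the 12 that can be at the east ledge as the rope basket arrives there on crossing 7 is 11 — never all 12.
So no plan with fewer than 9 crossings exists, and this one achieves 9:
1. 2 poachers → the east ledge.  (the west ledge: 6R 4P; the east ledge: 0R 2P)
2. 1 poacher ← the west ledge.  (the west ledge: 6R 5P; the east ledge: 0R 1P)
3. 4 poachers → the east ledge.  (the west ledge: 6R 1P; the east ledge: 0R 5P)
4. 1 poacher ← the west ledge.  (the west ledge: 6R 2P; the east ledge: 0R 4P)
5. 4 rangers → the east ledge.  (the west ledge: 2R 2P; the east ledge: 4R 4P)
6. 1 ranger and 1 poacher ← the west ledge.  (the west ledge: 3R 3P; the east ledge: 3R 3P)
7. 2 rangers and 2 poachers → the east ledge.  (the west ledge: 1R 1P; the east ledge: 5R 5P)
8. 1 ranger and 1 poacher ← the west ledge.  (the west ledge: 2R 2P; the east ledge: 4R 4P)
9. 2 rangers and 2 poachers → the east ledge.  (the west ledge: 0R 0P; the east ledge: 6R 6P)

9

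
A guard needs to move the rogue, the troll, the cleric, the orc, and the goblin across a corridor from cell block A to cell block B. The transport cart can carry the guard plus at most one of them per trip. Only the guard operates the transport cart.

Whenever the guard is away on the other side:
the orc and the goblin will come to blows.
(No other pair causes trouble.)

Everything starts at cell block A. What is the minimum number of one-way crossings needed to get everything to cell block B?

9

Counting alone: the guard can take at most 1 across per trip to cell block B, so moving all 5 needs at least 5 loaded trips out, with a return between consecutive ones — at least 9 crossings.
The plan below uses exactly 9 crossings, so it is optimal:
1. Guard goes to cell block B with the orc.  [cell block A: the cleric, the goblin, the rogue, the troll | cell block B: the orc]
2. Guard goes back to cell block A alone.  [cell block A: the cleric, the goblin, the rogue, the troll | cell block B: the orc]
3. Guard goes to cell block B with the rogue.  [cell block A: the cleric, the goblin, the troll | cell block B: the orc, the rogue]
4. Guard goes back to cell block A alone.  [cell block A: the cleric, the goblin, the troll | cell block B: the orc, the rogue]
5. Guard goes to cell block B with the troll.  [cell block A: the cleric, the goblin | cell block B: the orc, the rogue, the troll]
6. Guard goes back to cell block A alone.  [cell block A: the cleric, the goblin | cell block B: the orc, the rogue, the troll]
7. Guard goes to cell block B with the cleric.  [cell block A: the goblin | cell block B: the cleric, the orc, the rogue, the troll]
8. Guard goes back to cell block A alone.  [cell block A: the goblin | cell block B: the cleric, the orc, the rogue, the troll]
9. Guard goes to cell block B with the goblin.  [cell block A: — | cell block B: the cleric, the goblin, the orc, the rogue, the troll]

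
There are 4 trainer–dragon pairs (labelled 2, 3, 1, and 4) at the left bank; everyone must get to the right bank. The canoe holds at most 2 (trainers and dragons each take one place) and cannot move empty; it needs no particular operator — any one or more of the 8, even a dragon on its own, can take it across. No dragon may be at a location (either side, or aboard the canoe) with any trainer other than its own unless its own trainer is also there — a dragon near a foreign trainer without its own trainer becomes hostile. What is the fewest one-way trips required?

Following every safe sequence of crossings from the start, the most of the 8 that can be at the right bank as the canoe arrives there on crossings 1, 3, 5 is 2, 3, 4 respectively; the best ever achieved is 4 of 8.
From crossing 7 on, no configuration arises that was not already reachable earlier: only 44 distinct safe configurations (who is on which side, and where the canoe is) can ever be reached, none of them has everyone across, and every continuation just revisits them. So no valid plan exists.

impossible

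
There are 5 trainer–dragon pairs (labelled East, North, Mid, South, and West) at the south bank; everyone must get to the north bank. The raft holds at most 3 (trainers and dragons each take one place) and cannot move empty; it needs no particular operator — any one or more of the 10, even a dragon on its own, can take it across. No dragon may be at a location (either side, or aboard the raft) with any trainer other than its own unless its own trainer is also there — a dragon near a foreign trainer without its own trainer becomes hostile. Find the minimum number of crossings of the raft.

11

Counting alone: each trip to the north bank takes at most 3 across and each return brings at least 1 back, so after t trips out (and t−1 returns) at most 3t − (t−1) of the 10 are across; that first reaches 10 at t = 5, so at least 9 crossings are needed.
The safety rule pushes this higher. Following every safe sequence of crossings, the most of the 10 that can be at the north bank as the raft arrives there on crossing 9 is 9 — never all 10.
So no plan with fewer than 11 crossings exists, and this one achieves 11:
1. dragon East and trainer East cross → the north bank.
2. trainer East crosses ← the south bank.
3. dragon Mid, dragon North, and dragon South cross → the north bank.
4. dragon East crosses ← the south bank.
5. trainer Mid, trainer North, and trainer South cross → the north bank.
6. dragon North and trainer North cross ← the south bank.
7. trainer East, trainer North, and trainer West cross → the north bank.
8. dragon Mid crosses ← the south bank.
9. dragon East and dragon North cross → the north bank.
10. dragon East crosses ← the south bank.
11. dragon East, dragon Mid, and dragon West cross → the north bank.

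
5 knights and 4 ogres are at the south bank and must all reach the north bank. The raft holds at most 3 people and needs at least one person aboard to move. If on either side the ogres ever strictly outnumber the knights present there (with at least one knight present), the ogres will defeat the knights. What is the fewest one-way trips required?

Counting alone: each trip to the north bank takes at most 3 across and each return brings at least 1 back, so after t trips out (and t−1 returns) at most 3t − (t−1) of the 9 are across; that first reaches 9 at t = 4, so at least 7 crossings are needed.
The plan below uses exactly 7 crossings, so it is optimal:
1. 3 ogres → the north bank.  (the south bank: 5K 1O; the north bank: 0K 3O)
2. 1 ogre ← the south bank.  (the south bank: 5K 2O; the north bank: 0K 2O)
3. 3 knights → the north bank.  (the south bank: 2K 2O; the north bank: 3K 2O)
4. 1 knight ← the south bank.  (the south bank: 3K 2O; the north bank: 2K 2O)
5. 2 knights and 1 ogre → the north bank.  (the south bank: 1K 1O; the north bank: 4K 3O)
6. 1 knight ← the south bank.  (the south bank: 2K 1O; the north bank: 3K 3O)
7. 2 knights and 1 ogre → the north bank.  (the south bank: 0K 0O; the north bank: 5K 4O)

7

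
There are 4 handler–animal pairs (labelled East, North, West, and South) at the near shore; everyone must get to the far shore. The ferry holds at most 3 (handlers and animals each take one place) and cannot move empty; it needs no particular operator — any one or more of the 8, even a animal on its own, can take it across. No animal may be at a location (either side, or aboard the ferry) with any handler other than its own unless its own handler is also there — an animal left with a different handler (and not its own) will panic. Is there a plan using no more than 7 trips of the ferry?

Counting alone: each trip to the far shore takes at most 3 across and each return brings at least 1 back, so after t trips out (and t−1 returns) at most 3t − (t−1) of the 8 are across; that first reaches 8 at t = 4, so at least 7 crossings are needed.
The safety rule pushes this higher. Following every safe sequence of crossings, the most of the 8 that can be at the far shore as the ferry arrives there on crossing 7 is 7 — never all 8.
So the move cannot be finished within 7 crossings. (The shortest complete plan takes 9:)
1. animal East and handler East cross → the far shore.
2. handler East crosses ← the near shore.
3. animal North, handler East, and handler North cross → the far shore.
4. animal East and handler East cross ← the near shore.
5. handler East, handler South, and handler West cross → the far shore.
6. animal North crosses ← the near shore.
7. animal East and animal North cross → the far shore.
8. animal East crosses ← the near shore.
9. animal East, animal South, and animal West cross → the far shore.

No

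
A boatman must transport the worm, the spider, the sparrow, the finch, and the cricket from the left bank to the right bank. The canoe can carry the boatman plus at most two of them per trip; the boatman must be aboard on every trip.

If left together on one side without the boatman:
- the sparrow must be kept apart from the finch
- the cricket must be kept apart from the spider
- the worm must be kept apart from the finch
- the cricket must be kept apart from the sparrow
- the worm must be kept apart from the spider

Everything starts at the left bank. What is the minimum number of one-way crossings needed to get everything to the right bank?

impossible

Whatever the first load, the items left behind include a forbidden pair without the boatman. No opening move is safe, so no plan exists.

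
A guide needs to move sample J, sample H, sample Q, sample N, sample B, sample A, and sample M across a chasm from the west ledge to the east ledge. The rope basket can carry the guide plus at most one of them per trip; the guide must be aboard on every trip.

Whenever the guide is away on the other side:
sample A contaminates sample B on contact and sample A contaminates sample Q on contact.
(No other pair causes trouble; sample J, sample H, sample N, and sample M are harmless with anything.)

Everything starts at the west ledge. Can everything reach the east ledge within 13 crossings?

Counting alone: the guide can take at most 1 across per trip to the east ledge, so moving all 7 needs at least 7 loaded trips out, with a return between consecutive ones — at least 13 crossings.
The safety rule pushes this higher. Following every safe sequence of crossings, the most of the 7 that can be at the east ledge as the rope basket arrives there on crossing 13 is 6 — never all 7.
So the move cannot be finished within 13 crossings. (The shortest complete plan takes 15:)
1. Guide goes to the east ledge with sample A.
2. Guide goes back to the west ledge alone.
3. Guide goes to the east ledge with sample J.
4. Guide goes back to the west ledge alone.
5. Guide goes to the east ledge with sample H.
6. Guide goes back to the west ledge alone.
7. Guide goes to the east ledge with sample Q.
8. Guide goes back to the west ledge with sample A.
9. Guide goes to the east ledge with sample B.
10. Guide goes back to the west ledge alone.
11. Guide goes to the east ledge with sample N.
12. Guide goes back to the west ledge alone.
13. Guide goes to the east ledge with sample M.
14. Guide goes back to the west ledge alone.
15. Guide goes to the east ledge with sample A.

No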